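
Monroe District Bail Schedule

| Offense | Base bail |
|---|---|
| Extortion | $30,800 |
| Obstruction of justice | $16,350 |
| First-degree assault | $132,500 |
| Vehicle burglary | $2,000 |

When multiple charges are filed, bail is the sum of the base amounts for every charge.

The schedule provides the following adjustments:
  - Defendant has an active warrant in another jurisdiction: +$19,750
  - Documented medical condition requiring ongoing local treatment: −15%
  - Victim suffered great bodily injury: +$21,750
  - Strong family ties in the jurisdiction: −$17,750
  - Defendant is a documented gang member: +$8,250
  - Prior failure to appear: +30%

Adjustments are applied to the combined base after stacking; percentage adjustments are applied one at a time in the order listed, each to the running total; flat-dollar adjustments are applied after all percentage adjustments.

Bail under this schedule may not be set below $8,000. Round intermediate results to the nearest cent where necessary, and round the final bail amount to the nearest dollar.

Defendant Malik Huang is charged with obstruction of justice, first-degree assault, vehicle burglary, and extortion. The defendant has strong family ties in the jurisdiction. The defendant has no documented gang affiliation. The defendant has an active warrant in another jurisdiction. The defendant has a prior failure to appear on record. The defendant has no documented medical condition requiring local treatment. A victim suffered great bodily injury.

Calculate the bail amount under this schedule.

$259,895

Base amounts from the schedule: obstruction of justice $16,350; first-degree assault $132,500; vehicle burglary $2,000; extortion $30,800.
Stacking rule: sum of all bases. $16,350 + $132,500 + $2,000 + $30,800 = $181,650.
Prior failure to appear (+30%): $181,650 × 1.3 = $236,145.
Defendant has an active warrant in another jurisdiction (+$19,750 flat): $236,145 + $19,750 = $255,895.
Victim suffered great bodily injury (+$21,750 flat): $255,895 + $21,750 = $277,645.
Strong family ties in the jurisdiction (−$17,750 flat): $277,645 − $17,750 = $259,895.
$259,895 is at or above the $8,000 minimum.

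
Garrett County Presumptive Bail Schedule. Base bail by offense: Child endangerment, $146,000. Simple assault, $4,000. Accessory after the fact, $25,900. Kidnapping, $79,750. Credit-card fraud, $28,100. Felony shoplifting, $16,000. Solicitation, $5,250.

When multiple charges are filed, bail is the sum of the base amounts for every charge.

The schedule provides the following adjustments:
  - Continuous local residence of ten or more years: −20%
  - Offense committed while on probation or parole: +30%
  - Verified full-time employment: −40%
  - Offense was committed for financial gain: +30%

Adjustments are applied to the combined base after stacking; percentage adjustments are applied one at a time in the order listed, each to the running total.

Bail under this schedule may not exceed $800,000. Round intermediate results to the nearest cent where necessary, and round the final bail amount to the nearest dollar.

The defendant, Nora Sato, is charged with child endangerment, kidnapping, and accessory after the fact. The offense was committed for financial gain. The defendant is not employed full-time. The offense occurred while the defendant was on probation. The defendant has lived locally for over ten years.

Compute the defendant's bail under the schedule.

Base amounts from the schedule: child endangerment $146,000; kidnapping $79,750; accessory after the fact $25,900.
Stacking rule: sum of all bases. $146,000 + $79,750 + $25,900 = $251,650.
Continuous local residence of ten or more years (−20%): $251,650 × 0.8 = $201,320.
Offense committed while on probation or parole (+30%): $201,320 × 1.3 = $261,716.
Offense was committed for financial gain (+30%): $261,716 × 1.3 = $340,230.80.
$340,230.80 is within the $800,000 maximum.
Rounded to the nearest dollar: $340,231.

$340,231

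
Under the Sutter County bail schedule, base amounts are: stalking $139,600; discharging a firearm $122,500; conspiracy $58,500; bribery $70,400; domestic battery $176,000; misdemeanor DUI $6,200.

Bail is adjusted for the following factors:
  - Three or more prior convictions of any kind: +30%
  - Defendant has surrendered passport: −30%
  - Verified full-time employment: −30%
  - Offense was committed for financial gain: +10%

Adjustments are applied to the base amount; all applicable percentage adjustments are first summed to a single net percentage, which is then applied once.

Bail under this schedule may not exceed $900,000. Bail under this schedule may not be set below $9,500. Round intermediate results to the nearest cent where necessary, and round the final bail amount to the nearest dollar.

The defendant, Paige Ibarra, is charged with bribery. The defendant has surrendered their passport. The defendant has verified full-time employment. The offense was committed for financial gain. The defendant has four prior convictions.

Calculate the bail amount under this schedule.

$56,320

Base amounts from the schedule: bribery $70,400.
Single charge. Combined base = $70,400.
Net percentage adjustment: +30% −30% −30% +10% = −20%. $70,400 × 0.8 = $56,320.
$56,320 is within the $900,000 maximum.
$56,320 is at or above the $9,500 minimum.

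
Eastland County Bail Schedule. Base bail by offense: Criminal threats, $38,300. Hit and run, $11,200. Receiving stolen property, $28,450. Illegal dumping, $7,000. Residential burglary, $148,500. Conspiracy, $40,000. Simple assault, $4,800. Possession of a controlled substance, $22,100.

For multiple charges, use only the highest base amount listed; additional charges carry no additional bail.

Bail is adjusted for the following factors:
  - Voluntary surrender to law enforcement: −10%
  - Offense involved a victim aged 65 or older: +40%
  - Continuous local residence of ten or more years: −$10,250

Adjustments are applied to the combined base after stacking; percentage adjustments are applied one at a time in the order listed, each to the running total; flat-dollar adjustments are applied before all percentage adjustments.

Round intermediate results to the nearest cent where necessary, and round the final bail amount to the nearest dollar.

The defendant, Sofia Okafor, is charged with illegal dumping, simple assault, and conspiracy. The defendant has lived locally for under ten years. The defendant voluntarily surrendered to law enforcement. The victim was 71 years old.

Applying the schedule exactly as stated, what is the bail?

Base amounts from the schedule: illegal dumping $7,000; simple assault $4,800; conspiracy $40,000.
Stacking rule: use the highest base only. Highest is conspiracy at $40,000. Combined base = $40,000.
Voluntary surrender to law enforcement (−10%): $40,000 × 0.9 = $36,000.
Offense involved a victim aged 65 or older (+40%): $36,000 × 1.4 = $50,400.

$50,400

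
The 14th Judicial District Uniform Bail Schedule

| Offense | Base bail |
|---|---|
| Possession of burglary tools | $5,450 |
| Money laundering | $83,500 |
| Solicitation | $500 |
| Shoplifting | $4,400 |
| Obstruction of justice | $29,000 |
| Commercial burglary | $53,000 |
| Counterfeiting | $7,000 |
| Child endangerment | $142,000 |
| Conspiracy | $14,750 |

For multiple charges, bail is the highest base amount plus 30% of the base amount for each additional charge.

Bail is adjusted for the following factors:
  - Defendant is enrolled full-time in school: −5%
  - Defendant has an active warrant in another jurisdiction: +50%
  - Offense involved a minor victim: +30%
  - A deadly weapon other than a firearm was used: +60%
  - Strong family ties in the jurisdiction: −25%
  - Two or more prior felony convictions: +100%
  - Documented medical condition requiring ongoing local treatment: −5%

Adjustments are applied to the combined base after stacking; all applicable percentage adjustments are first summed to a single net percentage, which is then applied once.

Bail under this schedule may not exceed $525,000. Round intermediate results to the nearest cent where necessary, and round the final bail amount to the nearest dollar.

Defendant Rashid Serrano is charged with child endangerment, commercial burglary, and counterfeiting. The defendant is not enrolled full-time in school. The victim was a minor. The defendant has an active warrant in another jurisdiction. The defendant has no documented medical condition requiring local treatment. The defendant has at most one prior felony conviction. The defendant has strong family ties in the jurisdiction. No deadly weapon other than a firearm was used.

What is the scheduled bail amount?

$248,000

Base amounts from the schedule: child endangerment $142,000; commercial burglary $53,000; counterfeiting $7,000.
Stacking rule: highest base plus 30% of each additional charge. Highest is child endangerment at $142,000. Additional: $53,000 × 30% = $15,900; $7,000 × 30% = $2,100. Combined base = $142,000 + $18,000 = $160,000.
Net percentage adjustment: +50% +30% −25% = +55%. $160,000 × 1.55 = $248,000.
$248,000 is within the $525,000 maximum.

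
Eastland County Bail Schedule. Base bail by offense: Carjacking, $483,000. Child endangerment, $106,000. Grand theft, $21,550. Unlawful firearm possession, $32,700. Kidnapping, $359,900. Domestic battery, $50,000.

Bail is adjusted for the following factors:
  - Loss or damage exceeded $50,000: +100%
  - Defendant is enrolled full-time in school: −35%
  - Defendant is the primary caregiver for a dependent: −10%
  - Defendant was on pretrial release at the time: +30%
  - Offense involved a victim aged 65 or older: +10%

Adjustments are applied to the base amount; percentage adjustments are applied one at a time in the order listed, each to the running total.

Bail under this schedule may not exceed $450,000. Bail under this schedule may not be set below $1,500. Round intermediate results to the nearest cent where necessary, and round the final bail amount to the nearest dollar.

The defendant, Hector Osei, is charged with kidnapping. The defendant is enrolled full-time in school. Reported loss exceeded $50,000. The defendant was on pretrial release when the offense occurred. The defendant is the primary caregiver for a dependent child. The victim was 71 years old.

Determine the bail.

Base amounts from the schedule: kidnapping $359,900.
Single charge. Combined base = $359,900.
Loss or damage exceeded $50,000 (+100%): $359,900 × 2 = $719,800.
Defendant is enrolled full-time in school (−35%): $719,800 × 0.65 = $467,870.
Defendant is the primary caregiver for a dependent (−10%): $467,870 × 0.9 = $421,083.
Defendant was on pretrial release at the time (+30%): $421,083 × 1.3 = $547,407.90.
Offense involved a victim aged 65 or older (+10%): $547,407.90 × 1.1 = $602,148.69.
Result $602,148.69 exceeds the maximum of $450,000; bail is capped at $450,000.
$450,000 is at or above the $1,500 minimum.

$450,000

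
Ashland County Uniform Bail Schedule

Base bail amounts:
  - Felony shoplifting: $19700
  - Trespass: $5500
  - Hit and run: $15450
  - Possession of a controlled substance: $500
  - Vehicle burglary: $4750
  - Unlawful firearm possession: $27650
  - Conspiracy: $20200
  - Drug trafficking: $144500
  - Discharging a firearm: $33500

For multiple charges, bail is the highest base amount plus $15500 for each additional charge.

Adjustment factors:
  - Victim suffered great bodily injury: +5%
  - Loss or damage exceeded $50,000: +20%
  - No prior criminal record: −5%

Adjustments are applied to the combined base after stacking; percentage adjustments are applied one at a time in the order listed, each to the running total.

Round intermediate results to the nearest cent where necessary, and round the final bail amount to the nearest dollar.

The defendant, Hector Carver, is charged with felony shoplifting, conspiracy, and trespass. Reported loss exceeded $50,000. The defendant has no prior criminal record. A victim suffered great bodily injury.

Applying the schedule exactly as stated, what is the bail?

Base amounts from the schedule: felony shoplifting $19700; conspiracy $20200; trespass $5500.
Stacking rule: highest base plus $15500 per additional charge. Highest is conspiracy at $20200; 2 additional charges → +$31000. Combined base = $51200.
Victim suffered great bodily injury (+5%): $51200 × 1.05 = $53760.
Loss or damage exceeded $50,000 (+20%): $53760 × 1.2 = $64512.
No prior criminal record (−5%): $64512 × 0.95 = $61286.40.
Rounded to the nearest dollar: $61286.

$61286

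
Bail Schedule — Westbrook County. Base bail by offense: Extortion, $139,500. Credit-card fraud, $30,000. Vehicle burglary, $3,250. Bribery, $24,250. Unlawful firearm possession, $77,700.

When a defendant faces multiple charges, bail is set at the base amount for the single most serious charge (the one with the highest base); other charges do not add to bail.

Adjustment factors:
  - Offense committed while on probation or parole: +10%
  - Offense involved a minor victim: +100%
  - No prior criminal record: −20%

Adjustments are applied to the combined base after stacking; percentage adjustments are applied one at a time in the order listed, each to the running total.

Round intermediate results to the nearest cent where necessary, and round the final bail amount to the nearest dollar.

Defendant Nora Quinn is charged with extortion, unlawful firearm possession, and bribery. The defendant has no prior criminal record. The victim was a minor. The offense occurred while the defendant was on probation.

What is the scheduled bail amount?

$245,520

Base amounts from the schedule: extortion $139,500; unlawful firearm possession $77,700; bribery $24,250.
Stacking rule: use the highest base only. Highest is extortion at $139,500. Combined base = $139,500.
Offense committed while on probation or parole (+10%): $139,500 × 1.1 = $153,450.
Offense involved a minor victim (+100%): $153,450 × 2 = $306,900.
No prior criminal record (−20%): $306,900 × 0.8 = $245,520.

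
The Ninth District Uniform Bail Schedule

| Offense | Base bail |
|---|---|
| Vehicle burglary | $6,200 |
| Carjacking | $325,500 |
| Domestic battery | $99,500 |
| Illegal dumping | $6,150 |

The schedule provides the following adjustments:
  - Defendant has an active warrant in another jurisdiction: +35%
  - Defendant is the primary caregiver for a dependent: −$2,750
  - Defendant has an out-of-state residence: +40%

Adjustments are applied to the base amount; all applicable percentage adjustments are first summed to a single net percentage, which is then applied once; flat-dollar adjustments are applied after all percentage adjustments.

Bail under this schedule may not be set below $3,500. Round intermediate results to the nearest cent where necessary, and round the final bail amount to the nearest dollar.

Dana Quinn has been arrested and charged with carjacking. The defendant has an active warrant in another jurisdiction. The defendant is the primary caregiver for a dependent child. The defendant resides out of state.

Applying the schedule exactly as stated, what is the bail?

Base amounts from the schedule: carjacking $325,500.
Single charge. Combined base = $325,500.
Net percentage adjustment: +35% +40% = +75%. $325,500 × 1.75 = $569,625.
Defendant is the primary caregiver for a dependent (−$2,750 flat): $569,625 − $2,750 = $566,875.
$566,875 is at or above the $3,500 minimum.

$566,875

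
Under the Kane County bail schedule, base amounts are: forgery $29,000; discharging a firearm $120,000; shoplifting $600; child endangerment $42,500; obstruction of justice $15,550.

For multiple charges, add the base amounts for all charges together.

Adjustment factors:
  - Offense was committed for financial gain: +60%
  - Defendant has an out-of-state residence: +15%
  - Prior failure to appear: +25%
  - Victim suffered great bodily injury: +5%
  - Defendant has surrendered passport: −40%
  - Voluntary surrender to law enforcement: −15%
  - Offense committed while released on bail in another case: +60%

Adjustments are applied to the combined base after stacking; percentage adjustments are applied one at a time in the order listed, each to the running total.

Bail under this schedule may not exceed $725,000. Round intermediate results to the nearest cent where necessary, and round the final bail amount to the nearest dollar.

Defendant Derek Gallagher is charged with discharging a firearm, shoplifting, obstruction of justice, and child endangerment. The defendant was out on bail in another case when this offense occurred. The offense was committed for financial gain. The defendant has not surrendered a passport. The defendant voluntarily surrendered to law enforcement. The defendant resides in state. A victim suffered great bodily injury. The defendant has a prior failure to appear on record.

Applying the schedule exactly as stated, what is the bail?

Base amounts from the schedule: discharging a firearm $120,000; shoplifting $600; obstruction of justice $15,550; child endangerment $42,500.
Stacking rule: sum of all bases. $120,000 + $600 + $15,550 + $42,500 = $178,650.
Offense was committed for financial gain (+60%): $178,650 × 1.6 = $285,840.
Prior failure to appear (+25%): $285,840 × 1.25 = $357,300.
Victim suffered great bodily injury (+5%): $357,300 × 1.05 = $375,165.
Voluntary surrender to law enforcement (−15%): $375,165 × 0.85 = $318,890.25.
Offense committed while released on bail in another case (+60%): $318,890.25 × 1.6 = $510,224.40.
$510,224.40 is within the $725,000 maximum.
Rounded to the nearest dollar: $510,224.

$510,224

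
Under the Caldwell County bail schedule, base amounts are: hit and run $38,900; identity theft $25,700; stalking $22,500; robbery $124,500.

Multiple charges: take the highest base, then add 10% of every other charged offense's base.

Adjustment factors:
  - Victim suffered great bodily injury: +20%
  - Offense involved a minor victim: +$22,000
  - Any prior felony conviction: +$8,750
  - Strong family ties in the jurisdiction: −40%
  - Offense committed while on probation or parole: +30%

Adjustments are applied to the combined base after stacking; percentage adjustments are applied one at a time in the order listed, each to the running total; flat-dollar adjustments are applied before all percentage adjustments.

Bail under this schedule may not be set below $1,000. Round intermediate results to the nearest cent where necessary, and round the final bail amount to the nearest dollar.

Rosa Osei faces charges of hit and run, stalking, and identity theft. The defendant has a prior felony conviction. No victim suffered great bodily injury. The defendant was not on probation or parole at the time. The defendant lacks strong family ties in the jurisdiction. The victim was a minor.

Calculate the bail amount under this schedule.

Base amounts from the schedule: hit and run $38,900; stalking $22,500; identity theft $25,700.
Stacking rule: highest base plus 10% of each additional charge. Highest is hit and run at $38,900. Additional: $22,500 × 10% = $2,250; $25,700 × 10% = $2,570. Combined base = $38,900 + $4,820 = $43,720.
Offense involved a minor victim (+$22,000 flat): $43,720 + $22,000 = $65,720.
Any prior felony conviction (+$8,750 flat): $65,720 + $8,750 = $74,470.
$74,470 is at or above the $1,000 minimum.

$74,470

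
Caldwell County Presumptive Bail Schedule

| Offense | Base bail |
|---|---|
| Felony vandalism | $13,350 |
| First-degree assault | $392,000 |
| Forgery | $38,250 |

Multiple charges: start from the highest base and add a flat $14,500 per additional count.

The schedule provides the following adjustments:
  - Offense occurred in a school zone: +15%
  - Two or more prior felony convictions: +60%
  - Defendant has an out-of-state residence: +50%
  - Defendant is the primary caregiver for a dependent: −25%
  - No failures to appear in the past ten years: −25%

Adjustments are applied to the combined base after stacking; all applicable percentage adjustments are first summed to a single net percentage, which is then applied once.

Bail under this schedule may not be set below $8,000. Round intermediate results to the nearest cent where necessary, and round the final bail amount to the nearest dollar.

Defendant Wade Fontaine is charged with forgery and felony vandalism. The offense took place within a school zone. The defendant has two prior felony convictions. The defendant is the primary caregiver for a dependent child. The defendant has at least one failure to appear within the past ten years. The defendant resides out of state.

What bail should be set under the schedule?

$105,500

Base amounts from the schedule: forgery $38,250; felony vandalism $13,350.
Stacking rule: highest base plus $14,500 per additional charge. Highest is forgery at $38,250; 1 additional charge → +$14,500. Combined base = $52,750.
Net percentage adjustment: +15% +60% +50% −25% = +100%. $52,750 × 2 = $105,500.
$105,500 is at or above the $8,000 minimum.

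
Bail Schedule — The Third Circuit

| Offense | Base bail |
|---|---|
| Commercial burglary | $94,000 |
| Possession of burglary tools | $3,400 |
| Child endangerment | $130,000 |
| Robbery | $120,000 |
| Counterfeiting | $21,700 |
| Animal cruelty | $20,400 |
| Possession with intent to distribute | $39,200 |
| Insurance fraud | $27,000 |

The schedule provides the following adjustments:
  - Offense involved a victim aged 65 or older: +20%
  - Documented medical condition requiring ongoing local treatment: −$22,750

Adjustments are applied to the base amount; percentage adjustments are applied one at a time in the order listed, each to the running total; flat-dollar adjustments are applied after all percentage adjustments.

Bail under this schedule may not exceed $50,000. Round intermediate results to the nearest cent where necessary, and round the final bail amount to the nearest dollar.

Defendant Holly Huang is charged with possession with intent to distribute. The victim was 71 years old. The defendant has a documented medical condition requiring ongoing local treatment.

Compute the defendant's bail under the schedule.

Base amounts from the schedule: possession with intent to distribute $39,200.
Single charge. Combined base = $39,200.
Offense involved a victim aged 65 or older (+20%): $39,200 × 1.2 = $47,040.
Documented medical condition requiring ongoing local treatment (−$22,750 flat): $47,040 − $22,750 = $24,290.
$24,290 is within the $50,000 maximum.

$24,290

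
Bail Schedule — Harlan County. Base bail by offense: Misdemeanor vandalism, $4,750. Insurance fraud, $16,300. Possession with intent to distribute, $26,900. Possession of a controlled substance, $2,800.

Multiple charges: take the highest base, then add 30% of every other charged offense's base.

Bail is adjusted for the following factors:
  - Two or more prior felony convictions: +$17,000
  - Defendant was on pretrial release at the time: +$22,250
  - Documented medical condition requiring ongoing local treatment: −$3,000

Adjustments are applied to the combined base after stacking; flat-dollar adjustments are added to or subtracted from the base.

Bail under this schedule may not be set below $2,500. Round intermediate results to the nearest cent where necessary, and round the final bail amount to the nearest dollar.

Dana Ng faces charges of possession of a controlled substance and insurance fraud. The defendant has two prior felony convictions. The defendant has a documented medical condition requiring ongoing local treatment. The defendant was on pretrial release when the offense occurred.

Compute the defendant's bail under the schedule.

$53,390

Base amounts from the schedule: possession of a controlled substance $2,800; insurance fraud $16,300.
Stacking rule: highest base plus 30% of each additional charge. Highest is insurance fraud at $16,300. Additional: $2,800 × 30% = $840. Combined base = $16,300 + $840 = $17,140.
Two or more prior felony convictions (+$17,000 flat): $17,140 + $17,000 = $34,140.
Defendant was on pretrial release at the time (+$22,250 flat): $34,140 + $22,250 = $56,390.
Documented medical condition requiring ongoing local treatment (−$3,000 flat): $56,390 − $3,000 = $53,390.
$53,390 is at or above the $2,500 minimum.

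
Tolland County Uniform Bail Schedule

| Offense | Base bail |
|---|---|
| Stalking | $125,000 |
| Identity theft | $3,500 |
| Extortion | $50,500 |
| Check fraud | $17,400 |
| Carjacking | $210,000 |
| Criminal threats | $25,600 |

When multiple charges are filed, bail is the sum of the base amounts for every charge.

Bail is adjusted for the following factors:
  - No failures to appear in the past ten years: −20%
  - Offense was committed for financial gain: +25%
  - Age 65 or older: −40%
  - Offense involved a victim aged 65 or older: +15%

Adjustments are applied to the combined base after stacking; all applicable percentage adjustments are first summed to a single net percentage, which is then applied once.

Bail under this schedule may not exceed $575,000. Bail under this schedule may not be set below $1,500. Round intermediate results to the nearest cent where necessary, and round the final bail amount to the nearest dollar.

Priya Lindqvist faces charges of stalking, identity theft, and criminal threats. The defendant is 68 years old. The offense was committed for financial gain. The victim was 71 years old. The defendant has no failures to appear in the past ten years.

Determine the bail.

$123,280

Base amounts from the schedule: stalking $125,000; identity theft $3,500; criminal threats $25,600.
Stacking rule: sum of all bases. $125,000 + $3,500 + $25,600 = $154,100.
Net percentage adjustment: −20% +25% −40% +15% = −20%. $154,100 × 0.8 = $123,280.
$123,280 is within the $575,000 maximum.
$123,280 is at or above the $1,500 minimum.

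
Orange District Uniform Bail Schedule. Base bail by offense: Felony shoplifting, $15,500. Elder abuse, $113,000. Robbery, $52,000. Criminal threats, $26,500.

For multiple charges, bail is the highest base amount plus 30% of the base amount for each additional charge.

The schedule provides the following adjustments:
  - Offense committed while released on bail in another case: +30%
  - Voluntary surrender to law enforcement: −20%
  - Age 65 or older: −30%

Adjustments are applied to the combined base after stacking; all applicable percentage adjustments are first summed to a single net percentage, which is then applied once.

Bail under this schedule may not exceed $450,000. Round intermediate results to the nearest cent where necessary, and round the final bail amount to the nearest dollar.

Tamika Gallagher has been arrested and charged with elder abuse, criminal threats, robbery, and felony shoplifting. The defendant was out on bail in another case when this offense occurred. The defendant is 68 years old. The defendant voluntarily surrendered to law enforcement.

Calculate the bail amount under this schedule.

Base amounts from the schedule: elder abuse $113,000; criminal threats $26,500; robbery $52,000; felony shoplifting $15,500.
Stacking rule: highest base plus 30% of each additional charge. Highest is elder abuse at $113,000. Additional: $26,500 × 30% = $7,950; $52,000 × 30% = $15,600; $15,500 × 30% = $4,650. Combined base = $113,000 + $28,200 = $141,200.
Net percentage adjustment: +30% −20% −30% = −20%. $141,200 × 0.8 = $112,960.
$112,960 is within the $450,000 maximum.

$112,960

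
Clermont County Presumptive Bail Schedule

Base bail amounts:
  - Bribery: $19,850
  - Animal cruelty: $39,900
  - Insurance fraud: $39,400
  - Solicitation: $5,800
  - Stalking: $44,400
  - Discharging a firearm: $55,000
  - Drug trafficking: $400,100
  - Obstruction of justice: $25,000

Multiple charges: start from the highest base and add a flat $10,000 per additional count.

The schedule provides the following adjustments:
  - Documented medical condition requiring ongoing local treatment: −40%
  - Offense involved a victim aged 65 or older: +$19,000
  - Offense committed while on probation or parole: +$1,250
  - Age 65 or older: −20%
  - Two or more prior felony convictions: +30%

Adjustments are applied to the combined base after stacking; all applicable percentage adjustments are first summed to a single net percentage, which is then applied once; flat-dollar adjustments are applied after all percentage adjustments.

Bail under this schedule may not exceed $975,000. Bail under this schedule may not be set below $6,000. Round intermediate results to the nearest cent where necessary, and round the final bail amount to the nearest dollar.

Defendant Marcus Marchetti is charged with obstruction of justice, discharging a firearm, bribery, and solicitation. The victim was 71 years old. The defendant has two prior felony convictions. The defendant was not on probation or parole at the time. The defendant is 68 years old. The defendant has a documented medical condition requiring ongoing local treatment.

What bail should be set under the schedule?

Base amounts from the schedule: obstruction of justice $25,000; discharging a firearm $55,000; bribery $19,850; solicitation $5,800.
Stacking rule: highest base plus $10,000 per additional charge. Highest is discharging a firearm at $55,000; 3 additional charges → +$30,000. Combined base = $85,000.
Net percentage adjustment: −40% −20% +30% = −30%. $85,000 × 0.7 = $59,500.
Offense involved a victim aged 65 or older (+$19,000 flat): $59,500 + $19,000 = $78,500.
$78,500 is within the $975,000 maximum.
$78,500 is at or above the $6,000 minimum.

$78,500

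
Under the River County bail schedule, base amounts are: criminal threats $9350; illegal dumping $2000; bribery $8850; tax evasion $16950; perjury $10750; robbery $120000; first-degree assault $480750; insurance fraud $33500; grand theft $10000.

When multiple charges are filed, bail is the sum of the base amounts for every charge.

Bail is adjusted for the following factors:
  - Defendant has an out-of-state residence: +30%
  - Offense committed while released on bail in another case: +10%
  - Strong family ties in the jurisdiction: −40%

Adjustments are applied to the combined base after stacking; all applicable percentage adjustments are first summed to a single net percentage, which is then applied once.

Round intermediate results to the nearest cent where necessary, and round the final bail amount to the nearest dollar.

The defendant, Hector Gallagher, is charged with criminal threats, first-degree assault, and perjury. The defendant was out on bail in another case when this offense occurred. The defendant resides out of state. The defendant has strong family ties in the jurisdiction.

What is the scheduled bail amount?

$500850

Base amounts from the schedule: criminal threats $9350; first-degree assault $480750; perjury $10750.
Stacking rule: sum of all bases. $9350 + $480750 + $10750 = $500850.
Net percentage adjustment: +30% +10% −40% = +0%. $500850 × 1 = $500850.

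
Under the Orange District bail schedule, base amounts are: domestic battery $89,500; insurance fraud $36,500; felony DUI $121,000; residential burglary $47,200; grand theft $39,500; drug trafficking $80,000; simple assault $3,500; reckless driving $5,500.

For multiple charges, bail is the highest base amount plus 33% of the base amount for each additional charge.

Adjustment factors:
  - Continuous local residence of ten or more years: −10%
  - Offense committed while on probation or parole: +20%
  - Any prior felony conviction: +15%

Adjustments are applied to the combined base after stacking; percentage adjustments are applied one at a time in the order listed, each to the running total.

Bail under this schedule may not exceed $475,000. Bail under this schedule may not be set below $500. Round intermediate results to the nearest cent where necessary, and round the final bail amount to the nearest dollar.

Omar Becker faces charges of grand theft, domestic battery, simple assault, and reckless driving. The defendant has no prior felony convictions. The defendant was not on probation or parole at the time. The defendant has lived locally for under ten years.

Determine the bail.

Base amounts from the schedule: grand theft $39,500; domestic battery $89,500; simple assault $3,500; reckless driving $5,500.
Stacking rule: highest base plus 33% of each additional charge. Highest is domestic battery at $89,500. Additional: $39,500 × 33% = $13,035; $3,500 × 33% = $1,155; $5,500 × 33% = $1,815. Combined base = $89,500 + $16,005 = $105,505.
No adjustment factors apply to this defendant.
$105,505 is within the $475,000 maximum.
$105,505 is at or above the $500 minimum.

$105,505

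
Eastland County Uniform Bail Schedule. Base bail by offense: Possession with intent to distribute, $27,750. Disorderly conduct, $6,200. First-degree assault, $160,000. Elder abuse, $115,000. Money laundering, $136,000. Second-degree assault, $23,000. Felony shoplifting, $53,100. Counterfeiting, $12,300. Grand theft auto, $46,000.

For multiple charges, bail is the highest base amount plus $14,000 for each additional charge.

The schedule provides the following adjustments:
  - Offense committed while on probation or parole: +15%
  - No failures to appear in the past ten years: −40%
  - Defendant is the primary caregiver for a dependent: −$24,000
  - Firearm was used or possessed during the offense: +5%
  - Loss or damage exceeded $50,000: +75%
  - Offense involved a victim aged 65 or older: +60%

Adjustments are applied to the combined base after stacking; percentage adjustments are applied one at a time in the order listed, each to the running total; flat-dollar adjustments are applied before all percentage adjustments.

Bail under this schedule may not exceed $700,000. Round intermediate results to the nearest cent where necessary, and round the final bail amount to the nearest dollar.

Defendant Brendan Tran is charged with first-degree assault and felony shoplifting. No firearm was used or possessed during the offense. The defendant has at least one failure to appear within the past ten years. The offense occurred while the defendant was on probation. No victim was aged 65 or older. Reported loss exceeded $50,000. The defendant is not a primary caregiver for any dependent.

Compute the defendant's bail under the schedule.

$350,175

Base amounts from the schedule: first-degree assault $160,000; felony shoplifting $53,100.
Stacking rule: highest base plus $14,000 per additional charge. Highest is first-degree assault at $160,000; 1 additional charge → +$14,000. Combined base = $174,000.
Offense committed while on probation or parole (+15%): $174,000 × 1.15 = $200,100.
Loss or damage exceeded $50,000 (+75%): $200,100 × 1.75 = $350,175.
$350,175 is within the $700,000 maximum.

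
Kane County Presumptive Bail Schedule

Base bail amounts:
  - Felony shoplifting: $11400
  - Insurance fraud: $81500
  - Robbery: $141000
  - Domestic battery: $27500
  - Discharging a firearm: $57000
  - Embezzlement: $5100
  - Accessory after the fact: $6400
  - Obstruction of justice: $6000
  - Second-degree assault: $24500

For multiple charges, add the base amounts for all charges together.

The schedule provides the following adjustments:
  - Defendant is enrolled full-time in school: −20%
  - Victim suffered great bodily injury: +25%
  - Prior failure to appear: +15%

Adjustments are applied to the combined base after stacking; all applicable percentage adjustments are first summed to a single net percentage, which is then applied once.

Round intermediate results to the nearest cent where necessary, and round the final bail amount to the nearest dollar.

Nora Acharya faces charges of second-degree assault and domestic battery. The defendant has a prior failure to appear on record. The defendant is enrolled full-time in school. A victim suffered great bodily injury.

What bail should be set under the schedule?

$62400

Base amounts from the schedule: second-degree assault $24500; domestic battery $27500.
Stacking rule: sum of all bases. $24500 + $27500 = $52000.
Net percentage adjustment: −20% +25% +15% = +20%. $52000 × 1.2 = $62400.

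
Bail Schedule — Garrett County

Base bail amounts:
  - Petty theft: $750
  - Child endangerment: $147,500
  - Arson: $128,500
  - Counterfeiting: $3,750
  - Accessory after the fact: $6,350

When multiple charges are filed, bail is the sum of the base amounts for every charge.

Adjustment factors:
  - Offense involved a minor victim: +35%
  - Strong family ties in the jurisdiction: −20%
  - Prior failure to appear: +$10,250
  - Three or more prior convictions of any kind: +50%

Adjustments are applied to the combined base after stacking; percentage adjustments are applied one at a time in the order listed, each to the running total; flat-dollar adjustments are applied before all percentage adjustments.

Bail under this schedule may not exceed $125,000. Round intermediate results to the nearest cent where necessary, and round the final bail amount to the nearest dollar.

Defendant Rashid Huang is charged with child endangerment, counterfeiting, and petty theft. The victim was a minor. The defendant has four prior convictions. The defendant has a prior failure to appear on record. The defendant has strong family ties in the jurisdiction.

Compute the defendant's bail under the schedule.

$125,000

Base amounts from the schedule: child endangerment $147,500; counterfeiting $3,750; petty theft $750.
Stacking rule: sum of all bases. $147,500 + $3,750 + $750 = $152,000.
Prior failure to appear (+$10,250 flat): $152,000 + $10,250 = $162,250.
Offense involved a minor victim (+35%): $162,250 × 1.35 = $219,037.50.
Strong family ties in the jurisdiction (−20%): $219,037.50 × 0.8 = $175,230.
Three or more prior convictions of any kind (+50%): $175,230 × 1.5 = $262,845.
Result $262,845 exceeds the maximum of $125,000; bail is capped at $125,000.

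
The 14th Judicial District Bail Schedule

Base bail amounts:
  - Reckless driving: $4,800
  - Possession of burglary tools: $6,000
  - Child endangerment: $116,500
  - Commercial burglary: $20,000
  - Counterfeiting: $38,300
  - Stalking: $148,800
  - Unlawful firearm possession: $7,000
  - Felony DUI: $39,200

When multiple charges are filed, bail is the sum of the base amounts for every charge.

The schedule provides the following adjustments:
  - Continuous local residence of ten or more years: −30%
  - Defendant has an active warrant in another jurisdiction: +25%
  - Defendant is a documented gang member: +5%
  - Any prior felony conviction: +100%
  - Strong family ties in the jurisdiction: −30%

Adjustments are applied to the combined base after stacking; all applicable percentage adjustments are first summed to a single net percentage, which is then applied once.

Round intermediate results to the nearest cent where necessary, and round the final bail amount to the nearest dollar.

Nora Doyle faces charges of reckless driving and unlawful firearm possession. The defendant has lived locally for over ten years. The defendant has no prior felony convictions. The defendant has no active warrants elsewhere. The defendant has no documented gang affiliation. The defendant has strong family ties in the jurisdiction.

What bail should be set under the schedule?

Base amounts from the schedule: reckless driving $4,800; unlawful firearm possession $7,000.
Stacking rule: sum of all bases. $4,800 + $7,000 = $11,800.
Net percentage adjustment: −30% −30% = −60%. $11,800 × 0.4 = $4,720.

$4,720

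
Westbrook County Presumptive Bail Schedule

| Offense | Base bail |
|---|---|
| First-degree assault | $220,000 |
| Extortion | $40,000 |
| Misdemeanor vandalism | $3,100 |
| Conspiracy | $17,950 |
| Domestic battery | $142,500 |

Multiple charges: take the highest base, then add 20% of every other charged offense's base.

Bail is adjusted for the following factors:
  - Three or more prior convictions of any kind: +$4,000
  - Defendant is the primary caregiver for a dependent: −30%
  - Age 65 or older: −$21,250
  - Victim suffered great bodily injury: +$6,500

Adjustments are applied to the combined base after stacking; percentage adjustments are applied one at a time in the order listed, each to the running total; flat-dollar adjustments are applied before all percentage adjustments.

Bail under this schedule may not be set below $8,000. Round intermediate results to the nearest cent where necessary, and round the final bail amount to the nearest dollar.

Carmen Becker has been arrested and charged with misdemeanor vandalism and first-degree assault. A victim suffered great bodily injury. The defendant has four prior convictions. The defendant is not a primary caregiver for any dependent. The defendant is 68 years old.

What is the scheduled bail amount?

Base amounts from the schedule: misdemeanor vandalism $3,100; first-degree assault $220,000.
Stacking rule: highest base plus 20% of each additional charge. Highest is first-degree assault at $220,000. Additional: $3,100 × 20% = $620. Combined base = $220,000 + $620 = $220,620.
Three or more prior convictions of any kind (+$4,000 flat): $220,620 + $4,000 = $224,620.
Age 65 or older (−$21,250 flat): $224,620 − $21,250 = $203,370.
Victim suffered great bodily injury (+$6,500 flat): $203,370 + $6,500 = $209,870.
$209,870 is at or above the $8,000 minimum.

$209,870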